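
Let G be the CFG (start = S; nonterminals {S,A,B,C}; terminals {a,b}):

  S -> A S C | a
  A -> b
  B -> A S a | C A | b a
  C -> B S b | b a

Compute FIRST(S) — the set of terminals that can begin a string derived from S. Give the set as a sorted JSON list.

FIRST iteration:
iter 1:
  A via A→b: +{b}
  B via B→A S a: +{b}
  C via C→B S b: +{b}
  S via S→A S C: +{b}
  S via S→a: +{a}
  S: {a,b}  A: {b}  B: {b}  C: {b}
iter 2: — fixpoint
  S: {a,b}  A: {b}  B: {b}  C: {b}

FIRST(S) = ["a", "b"]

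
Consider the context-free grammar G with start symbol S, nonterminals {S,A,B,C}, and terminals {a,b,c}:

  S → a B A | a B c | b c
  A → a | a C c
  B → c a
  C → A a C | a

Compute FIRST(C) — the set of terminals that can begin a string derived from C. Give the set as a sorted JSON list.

FIRST iteration:
round 1:
  A via A→a: +{a}
  B via B→c a: +{c}
  C via C→A a C: +{a}
  S via S→a B A: +{a}
  S via S→b c: +{b}
  FIRST(S)={a,b}  FIRST(A)={a}  FIRST(B)={c}  FIRST(C)={a}
round 2: — fixpoint
  FIRST(S)={a,b}  FIRST(A)={a}  FIRST(B)={c}  FIRST(C)={a}

FIRST(C) = ["a"]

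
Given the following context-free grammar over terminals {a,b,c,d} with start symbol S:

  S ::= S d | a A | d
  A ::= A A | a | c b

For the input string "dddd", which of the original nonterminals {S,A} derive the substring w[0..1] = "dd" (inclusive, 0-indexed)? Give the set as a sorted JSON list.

CNF form of G:
  S -> S T2 | T3 A | d
  A -> A A | T0 T1 | a
  T0 -> c
  T1 -> b
  T2 -> d
  T3 -> a

CYK fill — only the sub-triangle for w[0..1]:
  cell(0,0) d: {S,T2}  orig:{S}
  cell(1,1) d: {S,T2}  orig:{S}
  cell(0,1) dd: {S}

Original NTs in T[0,1] deriving "dd": ["S"]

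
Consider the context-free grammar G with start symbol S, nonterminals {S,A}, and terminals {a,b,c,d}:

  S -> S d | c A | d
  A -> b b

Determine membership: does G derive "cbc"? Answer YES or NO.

Convert to CNF:
  S -> S T1 | T2 A | d
  A -> T0 T0
  T0 -> b
  T1 -> d
  T2 -> c

Fill CYK table bottom-up:
  T[0,0] 'c' = {T2}  orig:{}
  T[1,1] 'b' = {T0}  orig:{}
  T[2,2] 'c' = {T2}  orig:{}
  T[0,1] 'cb' = ∅
  T[1,2] 'bc' = ∅
  T[0,2] 'cbc' = ∅

S ∉ T[0,2] ⇒ NO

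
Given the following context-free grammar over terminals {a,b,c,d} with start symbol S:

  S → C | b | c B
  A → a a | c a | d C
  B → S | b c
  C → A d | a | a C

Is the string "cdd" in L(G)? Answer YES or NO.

Convert to CNF:
  S -> A T2 | T0 C | T1 B | a | b
  A -> T0 T0 | T1 T0 | T2 C
  B -> A T2 | T0 C | T1 B | T3 T1 | a | b
  C -> A T2 | T0 C | a
  T0 -> a
  T1 -> c
  T2 -> d
  T3 -> b

Fill CYK table bottom-up:
  T[0,0] 'c' = {T1}  orig:{}
  T[1,1] 'd' = {T2}  orig:{}
  T[2,2] 'd' = {T2}  orig:{}
  T[0,1] 'cd' = ∅
  T[1,2] 'dd' = ∅
  T[0,2] 'cdd' = ∅

S ∉ T[0,2] ⇒ NO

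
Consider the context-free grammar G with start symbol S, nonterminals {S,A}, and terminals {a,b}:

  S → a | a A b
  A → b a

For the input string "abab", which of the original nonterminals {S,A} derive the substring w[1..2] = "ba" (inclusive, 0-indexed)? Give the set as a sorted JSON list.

Convert to CNF:
  S -> T1 X2 | a
  A -> T0 T1
  T0 -> b
  T1 -> a
  X2 -> A T0

CYK table (by increasing span) — only the sub-triangle for w[1..2]:
  cell(1,1) b: {T0}  orig:{}
  cell(2,2) a: {S,T1}  orig:{S}
  cell(1,2) ba: {A}

Original NTs in T[1,2] deriving "ba": ["A"]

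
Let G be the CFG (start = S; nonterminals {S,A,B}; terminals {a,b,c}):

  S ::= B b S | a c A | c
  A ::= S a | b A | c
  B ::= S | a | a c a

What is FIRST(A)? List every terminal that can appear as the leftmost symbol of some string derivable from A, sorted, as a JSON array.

FIRST iteration:
pass 1:
  A via A→b A: +{b}
  A via A→c: +{c}
  B via B→a: +{a}
  S via S→B b S: +{a}
  S via S→c: +{c}
  S: {a,c}  A: {b,c}  B: {a}
pass 2:
  A via A→S a: +{a}
  B via B→S: +{c}
  S: {a,c}  A: {a,b,c}  B: {a,c}
pass 3: done
  S: {a,c}  A: {a,b,c}  B: {a,c}

FIRST(A) = ["a", "b", "c"]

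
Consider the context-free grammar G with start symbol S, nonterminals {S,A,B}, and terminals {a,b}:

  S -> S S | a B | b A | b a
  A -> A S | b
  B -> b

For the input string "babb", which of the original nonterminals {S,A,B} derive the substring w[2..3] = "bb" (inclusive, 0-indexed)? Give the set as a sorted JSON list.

Convert to CNF:
  S -> S S | T0 B | T1 A | T1 T0
  A -> A S | b
  B -> b
  T0 -> a
  T1 -> b

CYK table (by increasing span), restricted to cells inside w[2..3]:
  [2..2]={A,B,T1}  "b"  orig:{A,B}
  [3..3]={A,B,T1}  "b"  orig:{A,B}
  [2..3]={S}  "bb"

Original NTs in T[2,3] deriving "bb": ["S"]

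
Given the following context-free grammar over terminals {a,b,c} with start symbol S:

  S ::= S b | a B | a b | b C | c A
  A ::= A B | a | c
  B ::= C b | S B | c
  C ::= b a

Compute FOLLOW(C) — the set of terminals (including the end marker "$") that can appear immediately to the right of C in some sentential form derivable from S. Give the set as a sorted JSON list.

Compute FIRST by fixpoint:
pass 1:
  A via A→a: +{a}
  A via A→c: +{c}
  B via B→c: +{c}
  C via C→b a: +{b}
  S via S→a B: +{a}
  S via S→b C: +{b}
  S via S→c A: +{c}
  FIRST[S]={a,b,c}  FIRST[A]={a,c}  FIRST[B]={c}  FIRST[C]={b}
pass 2:
  B via B→C b: +{b}
  B via B→S B: +{a}
  FIRST[S]={a,b,c}  FIRST[A]={a,c}  FIRST[B]={a,b,c}  FIRST[C]={b}
pass 3: done
  FIRST[S]={a,b,c}  FIRST[A]={a,c}  FIRST[B]={a,b,c}  FIRST[C]={b}

FOLLOW iteration:
initialize: $ ∈ FOLLOW(S)
iter 1:
  A→A B: FOLLOW(A) ⊇ FIRST(B) = {a,b,c}; new: +{a,b,c}
  A→A B: FOLLOW(B) ⊇ FOLLOW(A) ⊇ {a,b,c}; new: +{a,b,c}
  B→C b: FOLLOW(C) ⊇ FIRST(b) = {b}; new: +{b}
  B→S B: FOLLOW(S) ⊇ FIRST(B) = {a,b,c}; new: +{a,b,c}
  S→a B: FOLLOW(B) ⊇ FOLLOW(S) ⊇ {$,a,b,c}; new: +{$}
  S→b C: FOLLOW(C) ⊇ FOLLOW(S) ⊇ {$,a,b,c}; new: +{$,a,c}
  S→c A: FOLLOW(A) ⊇ FOLLOW(S) ⊇ {$,a,b,c}; new: +{$}
  FOLLOW(S)={$,a,b,c}  FOLLOW(A)={$,a,b,c}  FOLLOW(B)={$,a,b,c}  FOLLOW(C)={$,a,b,c}
iter 2: done
  FOLLOW(S)={$,a,b,c}  FOLLOW(A)={$,a,b,c}  FOLLOW(B)={$,a,b,c}  FOLLOW(C)={$,a,b,c}

FOLLOW(C) = ["$", "a", "b", "c"]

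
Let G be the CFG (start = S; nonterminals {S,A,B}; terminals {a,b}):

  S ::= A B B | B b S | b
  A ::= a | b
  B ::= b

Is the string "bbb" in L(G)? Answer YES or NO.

Convert to CNF:
  S -> A X1 | B X2 | b
  A -> a | b
  B -> b
  T0 -> b
  X1 -> B B
  X2 -> T0 S

Fill CYK table bottom-up:
  T[0,0] 'b' = {A,B,S,T0}  orig:{A,B,S}
  T[1,1] 'b' = {A,B,S,T0}  orig:{A,B,S}
  T[2,2] 'b' = {A,B,S,T0}  orig:{A,B,S}
  T[0,1] 'bb' = {X1,X2}  orig:{}
  T[1,2] 'bb' = {X1,X2}  orig:{}
  T[0,2] 'bbb' = {S}

S ∈ T[0,2] ⇒ YES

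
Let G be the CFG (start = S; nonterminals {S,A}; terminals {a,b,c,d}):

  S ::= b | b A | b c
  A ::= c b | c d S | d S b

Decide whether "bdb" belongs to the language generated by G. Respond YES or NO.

Convert to CNF:
  S -> T1 A | T1 T0 | b
  A -> T0 T1 | T0 X3 | T2 X4
  T0 -> c
  T1 -> b
  T2 -> d
  X3 -> T2 S
  X4 -> S T1

Fill CYK table bottom-up:
  T[0,0] 'b' = {S,T1}  orig:{S}
  T[1,1] 'd' = {T2}  orig:{}
  T[2,2] 'b' = {S,T1}  orig:{S}
  T[0,1] 'bd' = ∅
  T[1,2] 'db' = {X3}  orig:{}
  T[0,2] 'bdb' = ∅

S ∉ T[0,2] ⇒ NO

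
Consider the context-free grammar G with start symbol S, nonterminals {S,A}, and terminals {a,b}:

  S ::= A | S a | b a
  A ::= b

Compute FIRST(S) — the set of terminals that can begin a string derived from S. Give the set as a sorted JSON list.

Compute FIRST by fixpoint:
round 1:
  A via A→b: +{b}
  S via S→A: +{b}
  FIRST(S)={b}  FIRST(A)={b}
round 2: — fixpoint
  FIRST(S)={b}  FIRST(A)={b}

FIRST(S) = ["b"]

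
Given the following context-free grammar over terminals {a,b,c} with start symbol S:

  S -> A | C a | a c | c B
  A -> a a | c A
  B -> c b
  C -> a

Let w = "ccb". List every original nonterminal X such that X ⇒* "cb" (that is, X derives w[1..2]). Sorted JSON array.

CNF form of G:
  S -> C T0 | T0 T0 | T0 T1 | T1 A | T1 B
  A -> T0 T0 | T1 A
  B -> T1 T2
  C -> a
  T0 -> a
  T1 -> c
  T2 -> b

Fill CYK table bottom-up — only the sub-triangle for w[1..2]:
  [1..1]={T1}  "c"  orig:{}
  [2..2]={T2}  "b"  orig:{}
  [1..2]={B}  "cb"

Original NTs in T[1,2] deriving "cb": ["B"]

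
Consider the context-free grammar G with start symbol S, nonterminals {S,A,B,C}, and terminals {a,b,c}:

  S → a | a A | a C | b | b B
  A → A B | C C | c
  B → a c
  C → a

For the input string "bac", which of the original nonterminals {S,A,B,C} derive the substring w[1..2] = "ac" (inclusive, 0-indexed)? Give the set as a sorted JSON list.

CNF form of G:
  S -> T0 A | T0 C | T2 B | a | b
  A -> A B | C C | c
  B -> T0 T1
  C -> a
  T0 -> a
  T1 -> c
  T2 -> b

CYK fill (cells [i..j] with 1 ≤ i ≤ j ≤ 2 only):
  cell(1,1) a: {C,S,T0}  orig:{C,S}
  cell(2,2) c: {A,T1}  orig:{A}
  cell(1,2) ac: {B,S}

Original NTs in T[1,2] deriving "ac": ["B", "S"]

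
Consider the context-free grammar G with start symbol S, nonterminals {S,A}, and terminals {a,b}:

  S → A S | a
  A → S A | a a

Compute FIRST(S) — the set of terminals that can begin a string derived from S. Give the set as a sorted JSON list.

FIRST sets, iterate to fixpoint:
pass 1:
  A via A→a a: +{a}
  S via S→A S: +{a}
  S: {a}  A: {a}
pass 2: — fixpoint
  S: {a}  A: {a}

FIRST(S) = ["a"]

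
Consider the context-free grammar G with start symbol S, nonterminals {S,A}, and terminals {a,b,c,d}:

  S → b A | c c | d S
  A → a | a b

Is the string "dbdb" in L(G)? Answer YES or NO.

Convert to CNF:
  S -> T1 A | T2 T2 | T3 S
  A -> T0 T1 | a
  T0 -> a
  T1 -> b
  T2 -> c
  T3 -> d

Fill CYK table bottom-up:
  cell(0,0) d: {T3}  orig:{}
  cell(1,1) b: {T1}  orig:{}
  cell(2,2) d: {T3}  orig:{}
  cell(3,3) b: {T1}  orig:{}
  cell(0,1) db: ∅
  cell(1,2) bd: ∅
  cell(2,3) db: ∅
  cell(0,2) dbd: ∅
  cell(1,3) bdb: ∅
  cell(0,3) dbdb: ∅

S ∉ T[0,3] ⇒ NO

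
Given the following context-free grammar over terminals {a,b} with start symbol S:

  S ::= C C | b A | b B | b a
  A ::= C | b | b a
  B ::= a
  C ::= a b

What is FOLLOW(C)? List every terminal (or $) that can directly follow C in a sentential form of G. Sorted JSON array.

FIRST iteration:
iter 1:
  A via A→b: +{b}
  B via B→a: +{a}
  C via C→a b: +{a}
  S via S→C C: +{a}
  S via S→b A: +{b}
  FIRST(S)={a,b}  FIRST(A)={b}  FIRST(B)={a}  FIRST(C)={a}
iter 2:
  A via A→C: +{a}
  FIRST(S)={a,b}  FIRST(A)={a,b}  FIRST(B)={a}  FIRST(C)={a}
iter 3: (no change)
  FIRST(S)={a,b}  FIRST(A)={a,b}  FIRST(B)={a}  FIRST(C)={a}

Compute FOLLOW by fixpoint:
seed FOLLOW(S) with $
iter 1:
  S→C C: FOLLOW(C) ⊇ FIRST(C) = {a}; new: +{a}
  S→C C: FOLLOW(C) ⊇ FOLLOW(S) ⊇ {$}; new: +{$}
  S→b A: FOLLOW(A) ⊇ FOLLOW(S) ⊇ {$}; new: +{$}
  S→b B: FOLLOW(B) ⊇ FOLLOW(S) ⊇ {$}; new: +{$}
  S: {$}  A: {$}  B: {$}  C: {$,a}
iter 2: done
  S: {$}  A: {$}  B: {$}  C: {$,a}

FOLLOW(C) = ["$", "a"]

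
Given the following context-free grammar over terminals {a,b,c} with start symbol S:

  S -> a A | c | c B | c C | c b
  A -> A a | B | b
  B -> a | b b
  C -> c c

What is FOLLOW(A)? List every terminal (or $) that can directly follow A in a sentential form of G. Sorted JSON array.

FIRST sets, iterate to fixpoint:
iter 1:
  A via A→b: +{b}
  B via B→a: +{a}
  B via B→b b: +{b}
  C via C→c c: +{c}
  S via S→a A: +{a}
  S via S→c: +{c}
  FIRST(S)={a,c}  FIRST(A)={b}  FIRST(B)={a,b}  FIRST(C)={c}
iter 2:
  A via A→B: +{a}
  FIRST(S)={a,c}  FIRST(A)={a,b}  FIRST(B)={a,b}  FIRST(C)={c}
iter 3: (stable)
  FIRST(S)={a,c}  FIRST(A)={a,b}  FIRST(B)={a,b}  FIRST(C)={c}

FOLLOW sets:
seed FOLLOW(S) with $
pass 1:
  A→A a: FOLLOW(A) ⊇ FIRST(a) = {a}; new: +{a}
  A→B: FOLLOW(B) ⊇ FOLLOW(A) ⊇ {a}; new: +{a}
  S→a A: FOLLOW(A) ⊇ FOLLOW(S) ⊇ {$}; new: +{$}
  S→c B: FOLLOW(B) ⊇ FOLLOW(S) ⊇ {$}; new: +{$}
  S→c C: FOLLOW(C) ⊇ FOLLOW(S) ⊇ {$}; new: +{$}
  FOLLOW(S)={$}  FOLLOW(A)={$,a}  FOLLOW(B)={$,a}  FOLLOW(C)={$}
pass 2: (no change)
  FOLLOW(S)={$}  FOLLOW(A)={$,a}  FOLLOW(B)={$,a}  FOLLOW(C)={$}

FOLLOW(A) = ["$", "a"]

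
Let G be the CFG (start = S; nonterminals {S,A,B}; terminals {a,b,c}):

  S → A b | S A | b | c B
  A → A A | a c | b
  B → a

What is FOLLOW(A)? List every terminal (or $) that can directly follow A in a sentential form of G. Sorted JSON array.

Compute FIRST by fixpoint:
round 1:
  A via A→a c: +{a}
  A via A→b: +{b}
  B via B→a: +{a}
  S via S→A b: +{a,b}
  S via S→c B: +{c}
  FIRST(S)={a,b,c}  FIRST(A)={a,b}  FIRST(B)={a}
round 2: (stable)
  FIRST(S)={a,b,c}  FIRST(A)={a,b}  FIRST(B)={a}

FOLLOW sets:
seed FOLLOW(S) with $
iter 1:
  A→A A: FOLLOW(A) ⊇ FIRST(A) = {a,b}; new: +{a,b}
  S→S A: FOLLOW(S) ⊇ FIRST(A) = {a,b}; new: +{a,b}
  S→S A: FOLLOW(A) ⊇ FOLLOW(S) ⊇ {$,a,b}; new: +{$}
  S→c B: FOLLOW(B) ⊇ FOLLOW(S) ⊇ {$,a,b}; new: +{$,a,b}
  FOLLOW(S)={$,a,b}  FOLLOW(A)={$,a,b}  FOLLOW(B)={$,a,b}
iter 2: (no change)
  FOLLOW(S)={$,a,b}  FOLLOW(A)={$,a,b}  FOLLOW(B)={$,a,b}

FOLLOW(A) = ["$", "a", "b"]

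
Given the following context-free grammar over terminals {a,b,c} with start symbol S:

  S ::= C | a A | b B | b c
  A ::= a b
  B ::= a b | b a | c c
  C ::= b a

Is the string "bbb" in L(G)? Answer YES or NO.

CNF form of G:
  S -> T0 A | T1 B | T1 T0 | T1 T2
  A -> T0 T1
  B -> T0 T1 | T1 T0 | T2 T2
  C -> T1 T0
  T0 -> a
  T1 -> b
  T2 -> c

Fill CYK table bottom-up:
  [0..0]={T1}  "b"  orig:{}
  [1..1]={T1}  "b"  orig:{}
  [2..2]={T1}  "b"  orig:{}
  [0..1]=∅  "bb"
  [1..2]=∅  "bb"
  [0..2]=∅  "bbb"

S ∉ T[0,2] ⇒ NO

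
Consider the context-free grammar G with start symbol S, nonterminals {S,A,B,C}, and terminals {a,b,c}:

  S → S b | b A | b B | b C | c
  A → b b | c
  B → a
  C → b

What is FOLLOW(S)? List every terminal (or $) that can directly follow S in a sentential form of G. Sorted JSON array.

FIRST iteration:
pass 1:
  A via A→b b: +{b}
  A via A→c: +{c}
  B via B→a: +{a}
  C via C→b: +{b}
  S via S→b A: +{b}
  S via S→c: +{c}
  FIRST[S]={b,c}  FIRST[A]={b,c}  FIRST[B]={a}  FIRST[C]={b}
pass 2: — fixpoint
  FIRST[S]={b,c}  FIRST[A]={b,c}  FIRST[B]={a}  FIRST[C]={b}

FOLLOW iteration:
FOLLOW(S) := {$}
[1]
  S→S b: FOLLOW(S) ⊇ FIRST(b) = {b}; new: +{b}
  S→b A: FOLLOW(A) ⊇ FOLLOW(S) ⊇ {$,b}; new: +{$,b}
  S→b B: FOLLOW(B) ⊇ FOLLOW(S) ⊇ {$,b}; new: +{$,b}
  S→b C: FOLLOW(C) ⊇ FOLLOW(S) ⊇ {$,b}; new: +{$,b}
  FOLLOW[S]={$,b}  FOLLOW[A]={$,b}  FOLLOW[B]={$,b}  FOLLOW[C]={$,b}
[2] (stable)
  FOLLOW[S]={$,b}  FOLLOW[A]={$,b}  FOLLOW[B]={$,b}  FOLLOW[C]={$,b}

FOLLOW(S) = ["$", "b"]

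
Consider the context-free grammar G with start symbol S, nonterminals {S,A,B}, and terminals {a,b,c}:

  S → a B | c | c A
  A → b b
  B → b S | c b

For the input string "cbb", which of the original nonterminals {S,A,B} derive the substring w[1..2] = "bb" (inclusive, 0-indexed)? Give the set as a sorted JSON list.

CNF form of G:
  S -> T1 A | T2 B | c
  A -> T0 T0
  B -> T0 S | T1 T0
  T0 -> b
  T1 -> c
  T2 -> a

CYK fill (cells [i..j] with 1 ≤ i ≤ j ≤ 2 only):
  cell(1,1) b: {T0}  orig:{}
  cell(2,2) b: {T0}  orig:{}
  cell(1,2) bb: {A}

Original NTs in T[1,2] deriving "bb": ["A"]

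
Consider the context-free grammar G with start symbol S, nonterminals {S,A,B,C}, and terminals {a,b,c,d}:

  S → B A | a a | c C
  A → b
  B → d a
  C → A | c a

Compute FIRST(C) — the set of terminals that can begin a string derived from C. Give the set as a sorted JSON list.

Compute FIRST by fixpoint:
iter 1:
  A via A→b: +{b}
  B via B→d a: +{d}
  C via C→A: +{b}
  C via C→c a: +{c}
  S via S→B A: +{d}
  S via S→a a: +{a}
  S via S→c C: +{c}
  FIRST(S)={a,c,d}  FIRST(A)={b}  FIRST(B)={d}  FIRST(C)={b,c}
iter 2: done
  FIRST(S)={a,c,d}  FIRST(A)={b}  FIRST(B)={d}  FIRST(C)={b,c}

FIRST(C) = ["b", "c"]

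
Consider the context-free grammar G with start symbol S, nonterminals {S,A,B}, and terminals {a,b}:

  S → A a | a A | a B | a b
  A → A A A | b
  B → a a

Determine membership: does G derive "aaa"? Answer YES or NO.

Convert to CNF:
  S -> A T0 | T0 A | T0 B | T0 T1
  A -> A X2 | b
  B -> T0 T0
  T0 -> a
  T1 -> b
  X2 -> A A

CYK fill:
  [0..0]={T0}  "a"  orig:{}
  [1..1]={T0}  "a"  orig:{}
  [2..2]={T0}  "a"  orig:{}
  [0..1]={B}  "aa"
  [1..2]={B}  "aa"
  [0..2]={S}  "aaa"

S ∈ T[0,2] ⇒ YES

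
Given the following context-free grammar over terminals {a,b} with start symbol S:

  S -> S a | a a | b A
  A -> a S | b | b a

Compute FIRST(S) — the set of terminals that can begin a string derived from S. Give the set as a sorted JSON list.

FIRST iteration:
[1]
  A via A→a S: +{a}
  A via A→b: +{b}
  S via S→a a: +{a}
  S via S→b A: +{b}
  FIRST[S]={a,b}  FIRST[A]={a,b}
[2] (no change)
  FIRST[S]={a,b}  FIRST[A]={a,b}

FIRST(S) = ["a", "b"]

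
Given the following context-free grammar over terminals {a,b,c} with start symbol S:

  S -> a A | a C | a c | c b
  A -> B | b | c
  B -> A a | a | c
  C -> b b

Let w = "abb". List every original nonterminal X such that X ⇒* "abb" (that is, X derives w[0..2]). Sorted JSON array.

Convert to CNF:
  S -> T0 A | T0 C | T0 T2 | T2 T1
  A -> A T0 | a | b | c
  B -> A T0 | a | c
  C -> T1 T1
  T0 -> a
  T1 -> b
  T2 -> c

Fill CYK table bottom-up, restricted to cells inside w[0..2]:
  [0..0]={A,B,T0}  "a"  orig:{A,B}
  [1..1]={A,T1}  "b"  orig:{A}
  [2..2]={A,T1}  "b"  orig:{A}
  [0..1]={S}  "ab"
  [1..2]={C}  "bb"
  [0..2]={S}  "abb"

Original NTs in T[0,2] deriving "abb": ["S"]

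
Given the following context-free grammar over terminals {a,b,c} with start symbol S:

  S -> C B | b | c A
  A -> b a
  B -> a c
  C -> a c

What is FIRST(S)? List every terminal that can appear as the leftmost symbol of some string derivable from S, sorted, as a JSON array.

FIRST sets, iterate to fixpoint:
iter 1:
  A via A→b a: +{b}
  B via B→a c: +{a}
  C via C→a c: +{a}
  S via S→C B: +{a}
  S via S→b: +{b}
  S via S→c A: +{c}
  S: {a,b,c}  A: {b}  B: {a}  C: {a}
iter 2: (no change)
  S: {a,b,c}  A: {b}  B: {a}  C: {a}

FIRST(S) = ["a", "b", "c"]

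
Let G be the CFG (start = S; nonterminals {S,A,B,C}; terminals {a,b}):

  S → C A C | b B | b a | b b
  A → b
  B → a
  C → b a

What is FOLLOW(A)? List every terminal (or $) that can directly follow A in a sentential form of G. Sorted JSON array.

FIRST sets, iterate to fixpoint:
[1]
  A via A→b: +{b}
  B via B→a: +{a}
  C via C→b a: +{b}
  S via S→C A C: +{b}
  S: {b}  A: {b}  B: {a}  C: {b}
[2] (no change)
  S: {b}  A: {b}  B: {a}  C: {b}

FOLLOW sets:
seed FOLLOW(S) with $
[1]
  S→C A C: FOLLOW(C) ⊇ FIRST(A) = {b}; new: +{b}
  S→C A C: FOLLOW(A) ⊇ FIRST(C) = {b}; new: +{b}
  S→C A C: FOLLOW(C) ⊇ FOLLOW(S) ⊇ {$}; new: +{$}
  S→b B: FOLLOW(B) ⊇ FOLLOW(S) ⊇ {$}; new: +{$}
  S: {$}  A: {b}  B: {$}  C: {$,b}
[2] (stable)
  S: {$}  A: {b}  B: {$}  C: {$,b}

FOLLOW(A) = ["b"]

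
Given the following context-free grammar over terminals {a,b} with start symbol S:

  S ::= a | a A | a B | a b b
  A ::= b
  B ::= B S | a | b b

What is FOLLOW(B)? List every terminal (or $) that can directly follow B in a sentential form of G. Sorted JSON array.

FIRST iteration:
pass 1:
  A via A→b: +{b}
  B via B→a: +{a}
  B via B→b b: +{b}
  S via S→a: +{a}
  FIRST[S]={a}  FIRST[A]={b}  FIRST[B]={a,b}
pass 2: — fixpoint
  FIRST[S]={a}  FIRST[A]={b}  FIRST[B]={a,b}

Compute FOLLOW by fixpoint:
FOLLOW(S) := {$}
round 1:
  B→B S: FOLLOW(B) ⊇ FIRST(S) = {a}; new: +{a}
  B→B S: FOLLOW(S) ⊇ FOLLOW(B) ⊇ {a}; new: +{a}
  S→a A: FOLLOW(A) ⊇ FOLLOW(S) ⊇ {$,a}; new: +{$,a}
  S→a B: FOLLOW(B) ⊇ FOLLOW(S) ⊇ {$,a}; new: +{$}
  FOLLOW[S]={$,a}  FOLLOW[A]={$,a}  FOLLOW[B]={$,a}
round 2: done
  FOLLOW[S]={$,a}  FOLLOW[A]={$,a}  FOLLOW[B]={$,a}

FOLLOW(B) = ["$", "a"]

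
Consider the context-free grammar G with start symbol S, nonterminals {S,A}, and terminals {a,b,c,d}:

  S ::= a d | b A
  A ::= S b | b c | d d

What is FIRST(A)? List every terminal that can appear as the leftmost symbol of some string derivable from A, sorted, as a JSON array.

FIRST sets, iterate to fixpoint:
iter 1:
  A via A→b c: +{b}
  A via A→d d: +{d}
  S via S→a d: +{a}
  S via S→b A: +{b}
  FIRST[S]={a,b}  FIRST[A]={b,d}
iter 2:
  A via A→S b: +{a}
  FIRST[S]={a,b}  FIRST[A]={a,b,d}
iter 3: (stable)
  FIRST[S]={a,b}  FIRST[A]={a,b,d}

FIRST(A) = ["a", "b", "d"]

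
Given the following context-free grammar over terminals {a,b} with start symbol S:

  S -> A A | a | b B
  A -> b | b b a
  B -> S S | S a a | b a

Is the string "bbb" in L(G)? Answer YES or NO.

CNF form of G:
  S -> A A | T0 B | a
  A -> T0 X2 | b
  B -> S S | S X3 | T0 T1
  T0 -> b
  T1 -> a
  X2 -> T0 T1
  X3 -> T1 T1

Fill CYK table bottom-up:
  [0..0]={A,T0}  "b"  orig:{A}
  [1..1]={A,T0}  "b"  orig:{A}
  [2..2]={A,T0}  "b"  orig:{A}
  [0..1]={S}  "bb"
  [1..2]={S}  "bb"
  [0..2]=∅  "bbb"

S ∉ T[0,2] ⇒ NO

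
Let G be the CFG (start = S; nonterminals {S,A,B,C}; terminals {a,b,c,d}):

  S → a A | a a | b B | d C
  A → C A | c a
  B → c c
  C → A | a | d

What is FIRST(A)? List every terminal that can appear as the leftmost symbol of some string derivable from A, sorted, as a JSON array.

Compute FIRST by fixpoint:
[1]
  A via A→c a: +{c}
  B via B→c c: +{c}
  C via C→A: +{c}
  C via C→a: +{a}
  C via C→d: +{d}
  S via S→a A: +{a}
  S via S→b B: +{b}
  S via S→d C: +{d}
  FIRST[S]={a,b,d}  FIRST[A]={c}  FIRST[B]={c}  FIRST[C]={a,c,d}
[2]
  A via A→C A: +{a,d}
  FIRST[S]={a,b,d}  FIRST[A]={a,c,d}  FIRST[B]={c}  FIRST[C]={a,c,d}
[3] (no change)
  FIRST[S]={a,b,d}  FIRST[A]={a,c,d}  FIRST[B]={c}  FIRST[C]={a,c,d}

FIRST(A) = ["a", "c", "d"]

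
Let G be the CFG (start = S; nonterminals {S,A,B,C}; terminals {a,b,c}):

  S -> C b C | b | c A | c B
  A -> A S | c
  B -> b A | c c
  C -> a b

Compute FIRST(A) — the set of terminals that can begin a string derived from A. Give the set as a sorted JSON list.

Compute FIRST by fixpoint:
iter 1:
  A via A→c: +{c}
  B via B→b A: +{b}
  B via B→c c: +{c}
  C via C→a b: +{a}
  S via S→C b C: +{a}
  S via S→b: +{b}
  S via S→c A: +{c}
  FIRST(S)={a,b,c}  FIRST(A)={c}  FIRST(B)={b,c}  FIRST(C)={a}
iter 2: (no change)
  FIRST(S)={a,b,c}  FIRST(A)={c}  FIRST(B)={b,c}  FIRST(C)={a}

FIRST(A) = ["c"]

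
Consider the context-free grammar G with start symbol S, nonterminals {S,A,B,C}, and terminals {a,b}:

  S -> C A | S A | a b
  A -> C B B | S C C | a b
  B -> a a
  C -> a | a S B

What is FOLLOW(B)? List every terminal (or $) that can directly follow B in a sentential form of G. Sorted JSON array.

Compute FIRST by fixpoint:
[1]
  A via A→a b: +{a}
  B via B→a a: +{a}
  C via C→a: +{a}
  S via S→C A: +{a}
  S: {a}  A: {a}  B: {a}  C: {a}
[2] (stable)
  S: {a}  A: {a}  B: {a}  C: {a}

FOLLOW iteration:
seed FOLLOW(S) with $
round 1:
  A→C B B: FOLLOW(C) ⊇ FIRST(B) = {a}; new: +{a}
  A→C B B: FOLLOW(B) ⊇ FIRST(B) = {a}; new: +{a}
  A→S C C: FOLLOW(S) ⊇ FIRST(C) = {a}; new: +{a}
  S→C A: FOLLOW(A) ⊇ FOLLOW(S) ⊇ {$,a}; new: +{$,a}
  FOLLOW[S]={$,a}  FOLLOW[A]={$,a}  FOLLOW[B]={a}  FOLLOW[C]={a}
round 2:
  A→C B B: FOLLOW(B) ⊇ FOLLOW(A) ⊇ {$,a}; new: +{$}
  A→S C C: FOLLOW(C) ⊇ FOLLOW(A) ⊇ {$,a}; new: +{$}
  FOLLOW[S]={$,a}  FOLLOW[A]={$,a}  FOLLOW[B]={$,a}  FOLLOW[C]={$,a}
round 3: done
  FOLLOW[S]={$,a}  FOLLOW[A]={$,a}  FOLLOW[B]={$,a}  FOLLOW[C]={$,a}

FOLLOW(B) = ["$", "a"]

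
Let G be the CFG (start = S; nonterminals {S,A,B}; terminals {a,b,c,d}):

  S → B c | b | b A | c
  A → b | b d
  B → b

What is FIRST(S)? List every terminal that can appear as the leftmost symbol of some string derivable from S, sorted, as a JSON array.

FIRST iteration:
round 1:
  A via A→b: +{b}
  B via B→b: +{b}
  S via S→B c: +{b}
  S via S→c: +{c}
  FIRST[S]={b,c}  FIRST[A]={b}  FIRST[B]={b}
round 2: (stable)
  FIRST[S]={b,c}  FIRST[A]={b}  FIRST[B]={b}

FIRST(S) = ["b", "c"]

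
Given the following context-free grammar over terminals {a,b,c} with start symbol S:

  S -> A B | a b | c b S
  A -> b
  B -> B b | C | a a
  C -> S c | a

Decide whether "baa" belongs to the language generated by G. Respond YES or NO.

CNF form of G:
  S -> A B | T1 X3 | T2 T0
  A -> b
  B -> B T0 | S T1 | T2 T2 | a
  C -> S T1 | a
  T0 -> b
  T1 -> c
  T2 -> a
  X3 -> T0 S

CYK fill:
  [0..0]={A,T0}  "b"  orig:{A}
  [1..1]={B,C,T2}  "a"  orig:{B,C}
  [2..2]={B,C,T2}  "a"  orig:{B,C}
  [0..1]={S}  "ba"
  [1..2]={B}  "aa"
  [0..2]={S}  "baa"

S ∈ T[0,2] ⇒ YES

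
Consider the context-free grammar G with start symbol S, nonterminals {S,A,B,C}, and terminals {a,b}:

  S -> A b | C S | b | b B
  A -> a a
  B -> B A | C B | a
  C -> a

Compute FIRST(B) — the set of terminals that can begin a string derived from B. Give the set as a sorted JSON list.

FIRST iteration:
round 1:
  A via A→a a: +{a}
  B via B→a: +{a}
  C via C→a: +{a}
  S via S→A b: +{a}
  S via S→b: +{b}
  FIRST(S)={a,b}  FIRST(A)={a}  FIRST(B)={a}  FIRST(C)={a}
round 2: (stable)
  FIRST(S)={a,b}  FIRST(A)={a}  FIRST(B)={a}  FIRST(C)={a}

FIRST(B) = ["a"]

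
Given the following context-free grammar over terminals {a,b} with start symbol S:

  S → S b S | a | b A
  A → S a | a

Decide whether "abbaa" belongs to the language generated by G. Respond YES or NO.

Convert to CNF:
  S -> S X2 | T1 A | a
  A -> S T0 | a
  T0 -> a
  T1 -> b
  X2 -> T1 S

CYK table (by increasing span):
  T[0,0] 'a' = {A,S,T0}  orig:{A,S}
  T[1,1] 'b' = {T1}  orig:{}
  T[2,2] 'b' = {T1}  orig:{}
  T[3,3] 'a' = {A,S,T0}  orig:{A,S}
  T[4,4] 'a' = {A,S,T0}  orig:{A,S}
  T[0,1] 'ab' = ∅
  T[1,2] 'bb' = ∅
  T[2,3] 'ba' = {S,X2}  orig:{S}
  T[3,4] 'aa' = {A}
  T[0,2] 'abb' = ∅
  T[1,3] 'bba' = {X2}  orig:{}
  T[2,4] 'baa' = {A,S}
  T[0,3] 'abba' = {S}
  T[1,4] 'bbaa' = {S,X2}  orig:{S}
  T[0,4] 'abbaa' = {A,S}

S ∈ T[0,4] ⇒ YES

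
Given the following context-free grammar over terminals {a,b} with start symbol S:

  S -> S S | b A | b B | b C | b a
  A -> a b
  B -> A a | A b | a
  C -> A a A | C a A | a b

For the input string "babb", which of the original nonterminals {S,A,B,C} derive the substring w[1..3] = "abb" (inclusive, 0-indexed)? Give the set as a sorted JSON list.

CNF form of G:
  S -> S S | T1 A | T1 B | T1 C | T1 T0
  A -> T0 T1
  B -> A T0 | A T1 | a
  C -> A X2 | C X3 | T0 T1
  T0 -> a
  T1 -> b
  X2 -> T0 A
  X3 -> T0 A

CYK table (by increasing span) (cells [i..j] with 1 ≤ i ≤ j ≤ 3 only):
  cell(1,1) a: {B,T0}  orig:{B}
  cell(2,2) b: {T1}  orig:{}
  cell(3,3) b: {T1}  orig:{}
  cell(1,2) ab: {A,C}
  cell(2,3) bb: ∅
  cell(1,3) abb: {B}

Original NTs in T[1,3] deriving "abb": ["B"]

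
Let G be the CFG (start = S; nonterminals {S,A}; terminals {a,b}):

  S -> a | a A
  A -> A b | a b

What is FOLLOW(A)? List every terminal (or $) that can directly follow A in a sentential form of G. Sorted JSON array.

FIRST sets, iterate to fixpoint:
[1]
  A via A→a b: +{a}
  S via S→a: +{a}
  S: {a}  A: {a}
[2] done
  S: {a}  A: {a}

FOLLOW sets:
initialize: $ ∈ FOLLOW(S)
round 1:
  A→A b: FOLLOW(A) ⊇ FIRST(b) = {b}; new: +{b}
  S→a A: FOLLOW(A) ⊇ FOLLOW(S) ⊇ {$}; new: +{$}
  FOLLOW(S)={$}  FOLLOW(A)={$,b}
round 2: (stable)
  FOLLOW(S)={$}  FOLLOW(A)={$,b}

FOLLOW(A) = ["$", "b"]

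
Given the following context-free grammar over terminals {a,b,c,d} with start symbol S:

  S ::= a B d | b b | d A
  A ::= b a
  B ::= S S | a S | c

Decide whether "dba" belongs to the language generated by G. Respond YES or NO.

Convert to CNF:
  S -> T0 T0 | T1 X3 | T2 A
  A -> T0 T1
  B -> S S | T1 S | c
  T0 -> b
  T1 -> a
  T2 -> d
  X3 -> B T2

CYK table (by increasing span):
  [0..0]={T2}  "d"  orig:{}
  [1..1]={T0}  "b"  orig:{}
  [2..2]={T1}  "a"  orig:{}
  [0..1]=∅  "db"
  [1..2]={A}  "ba"
  [0..2]={S}  "dba"

S ∈ T[0,2] ⇒ YES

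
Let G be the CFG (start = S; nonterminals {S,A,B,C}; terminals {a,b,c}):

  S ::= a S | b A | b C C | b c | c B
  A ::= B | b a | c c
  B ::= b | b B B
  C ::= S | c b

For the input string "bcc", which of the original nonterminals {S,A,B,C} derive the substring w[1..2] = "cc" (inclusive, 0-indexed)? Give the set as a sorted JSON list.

Convert to CNF:
  S -> T0 A | T0 T2 | T0 X6 | T1 S | T2 B
  A -> T0 T1 | T0 X3 | T2 T2 | b
  B -> T0 X4 | b
  C -> T0 A | T0 T2 | T0 X5 | T1 S | T2 B | T2 T0
  T0 -> b
  T1 -> a
  T2 -> c
  X3 -> B B
  X4 -> B B
  X5 -> C C
  X6 -> C C

CYK fill, restricted to cells inside w[1..2]:
  T[1,1] 'c' = {T2}  orig:{}
  T[2,2] 'c' = {T2}  orig:{}
  T[1,2] 'cc' = {A}

Original NTs in T[1,2] deriving "cc": ["A"]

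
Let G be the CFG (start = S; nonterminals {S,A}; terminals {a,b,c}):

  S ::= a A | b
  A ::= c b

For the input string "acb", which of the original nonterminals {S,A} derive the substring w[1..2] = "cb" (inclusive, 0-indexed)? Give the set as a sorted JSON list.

CNF form of G:
  S -> T2 A | b
  A -> T0 T1
  T0 -> c
  T1 -> b
  T2 -> a

CYK table (by increasing span) — only the sub-triangle for w[1..2]:
  [1..1]={T0}  "c"  orig:{}
  [2..2]={S,T1}  "b"  orig:{S}
  [1..2]={A}  "cb"

Original NTs in T[1,2] deriving "cb": ["A"]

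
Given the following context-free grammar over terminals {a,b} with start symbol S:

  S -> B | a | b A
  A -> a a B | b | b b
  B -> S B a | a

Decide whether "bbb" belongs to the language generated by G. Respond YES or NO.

Convert to CNF:
  S -> S X4 | T1 A | a
  A -> T0 X2 | T1 T1 | b
  B -> S X3 | a
  T0 -> a
  T1 -> b
  X2 -> T0 B
  X3 -> B T0
  X4 -> B T0

CYK fill:
  T[0,0] 'b' = {A,T1}  orig:{A}
  T[1,1] 'b' = {A,T1}  orig:{A}
  T[2,2] 'b' = {A,T1}  orig:{A}
  T[0,1] 'bb' = {A,S}
  T[1,2] 'bb' = {A,S}
  T[0,2] 'bbb' = {S}

S ∈ T[0,2] ⇒ YES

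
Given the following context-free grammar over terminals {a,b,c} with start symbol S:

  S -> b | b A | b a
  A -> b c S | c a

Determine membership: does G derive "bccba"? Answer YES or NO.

CNF form of G:
  S -> T0 A | T0 T2 | b
  A -> T0 X3 | T1 T2
  T0 -> b
  T1 -> c
  T2 -> a
  X3 -> T1 S

CYK table (by increasing span):
  cell(0,0) b: {S,T0}  orig:{S}
  cell(1,1) c: {T1}  orig:{}
  cell(2,2) c: {T1}  orig:{}
  cell(3,3) b: {S,T0}  orig:{S}
  cell(4,4) a: {T2}  orig:{}
  cell(0,1) bc: ∅
  cell(1,2) cc: ∅
  cell(2,3) cb: {X3}  orig:{}
  cell(3,4) ba: {S}
  cell(0,2) bcc: ∅
  cell(1,3) ccb: ∅
  cell(2,4) cba: {X3}  orig:{}
  cell(0,3) bccb: ∅
  cell(1,4) ccba: ∅
  cell(0,4) bccba: ∅

S ∉ T[0,4] ⇒ NO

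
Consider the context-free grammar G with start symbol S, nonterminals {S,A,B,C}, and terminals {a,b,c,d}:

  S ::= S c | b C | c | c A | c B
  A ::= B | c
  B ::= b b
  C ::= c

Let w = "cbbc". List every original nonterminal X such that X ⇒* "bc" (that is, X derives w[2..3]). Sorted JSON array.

CNF form of G:
  S -> S T1 | T0 C | T1 A | T1 B | c
  A -> T0 T0 | c
  B -> T0 T0
  C -> c
  T0 -> b
  T1 -> c

Fill CYK table bottom-up — only the sub-triangle for w[2..3]:
  cell(2,2) b: {T0}  orig:{}
  cell(3,3) c: {A,C,S,T1}  orig:{A,C,S}
  cell(2,3) bc: {S}

Original NTs in T[2,3] deriving "bc": ["S"]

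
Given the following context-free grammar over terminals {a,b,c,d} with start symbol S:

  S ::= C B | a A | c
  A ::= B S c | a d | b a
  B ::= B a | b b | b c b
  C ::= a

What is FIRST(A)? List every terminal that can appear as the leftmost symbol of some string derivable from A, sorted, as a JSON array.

FIRST sets, iterate to fixpoint:
pass 1:
  A via A→a d: +{a}
  A via A→b a: +{b}
  B via B→b b: +{b}
  C via C→a: +{a}
  S via S→C B: +{a}
  S via S→c: +{c}
  FIRST(S)={a,c}  FIRST(A)={a,b}  FIRST(B)={b}  FIRST(C)={a}
pass 2: — fixpoint
  FIRST(S)={a,c}  FIRST(A)={a,b}  FIRST(B)={b}  FIRST(C)={a}

FIRST(A) = ["a", "b"]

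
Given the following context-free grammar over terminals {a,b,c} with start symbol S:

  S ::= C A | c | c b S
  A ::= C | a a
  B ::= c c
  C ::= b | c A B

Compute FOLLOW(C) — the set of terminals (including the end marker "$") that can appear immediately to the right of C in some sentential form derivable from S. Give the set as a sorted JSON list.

FIRST sets, iterate to fixpoint:
pass 1:
  A via A→a a: +{a}
  B via B→c c: +{c}
  C via C→b: +{b}
  C via C→c A B: +{c}
  S via S→C A: +{b,c}
  FIRST[S]={b,c}  FIRST[A]={a}  FIRST[B]={c}  FIRST[C]={b,c}
pass 2:
  A via A→C: +{b,c}
  FIRST[S]={b,c}  FIRST[A]={a,b,c}  FIRST[B]={c}  FIRST[C]={b,c}
pass 3: (stable)
  FIRST[S]={b,c}  FIRST[A]={a,b,c}  FIRST[B]={c}  FIRST[C]={b,c}

FOLLOW iteration:
seed FOLLOW(S) with $
pass 1:
  C→c A B: FOLLOW(A) ⊇ FIRST(B) = {c}; new: +{c}
  S→C A: FOLLOW(C) ⊇ FIRST(A) = {a,b,c}; new: +{a,b,c}
  S→C A: FOLLOW(A) ⊇ FOLLOW(S) ⊇ {$}; new: +{$}
  FOLLOW[S]={$}  FOLLOW[A]={$,c}  FOLLOW[B]={}  FOLLOW[C]={a,b,c}
pass 2:
  A→C: FOLLOW(C) ⊇ FOLLOW(A) ⊇ {$,c}; new: +{$}
  C→c A B: FOLLOW(B) ⊇ FOLLOW(C) ⊇ {$,a,b,c}; new: +{$,a,b,c}
  FOLLOW[S]={$}  FOLLOW[A]={$,c}  FOLLOW[B]={$,a,b,c}  FOLLOW[C]={$,a,b,c}
pass 3: (stable)
  FOLLOW[S]={$}  FOLLOW[A]={$,c}  FOLLOW[B]={$,a,b,c}  FOLLOW[C]={$,a,b,c}

FOLLOW(C) = ["$", "a", "b", "c"]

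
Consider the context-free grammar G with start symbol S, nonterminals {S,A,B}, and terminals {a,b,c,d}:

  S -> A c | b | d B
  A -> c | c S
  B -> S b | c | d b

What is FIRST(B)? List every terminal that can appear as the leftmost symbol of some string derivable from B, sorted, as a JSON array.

Compute FIRST by fixpoint:
round 1:
  A via A→c: +{c}
  B via B→c: +{c}
  B via B→d b: +{d}
  S via S→A c: +{c}
  S via S→b: +{b}
  S via S→d B: +{d}
  FIRST(S)={b,c,d}  FIRST(A)={c}  FIRST(B)={c,d}
round 2:
  B via B→S b: +{b}
  FIRST(S)={b,c,d}  FIRST(A)={c}  FIRST(B)={b,c,d}
round 3: done
  FIRST(S)={b,c,d}  FIRST(A)={c}  FIRST(B)={b,c,d}

FIRST(B) = ["b", "c", "d"]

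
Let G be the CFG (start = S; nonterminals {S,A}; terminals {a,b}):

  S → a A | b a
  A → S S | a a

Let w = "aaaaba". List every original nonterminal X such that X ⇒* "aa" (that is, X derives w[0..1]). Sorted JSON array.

CNF form of G:
  S -> T0 A | T1 T0
  A -> S S | T0 T0
  T0 -> a
  T1 -> b

CYK fill — only the sub-triangle for w[0..1]:
  cell(0,0) a: {T0}  orig:{}
  cell(1,1) a: {T0}  orig:{}
  cell(0,1) aa: {A}

Original NTs in T[0,1] deriving "aa": ["A"]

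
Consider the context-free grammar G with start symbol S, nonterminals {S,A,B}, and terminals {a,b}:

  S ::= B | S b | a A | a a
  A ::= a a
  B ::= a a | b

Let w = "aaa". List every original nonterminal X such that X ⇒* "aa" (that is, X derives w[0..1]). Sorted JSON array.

Convert to CNF:
  S -> S T1 | T0 A | T0 T0 | b
  A -> T0 T0
  B -> T0 T0 | b
  T0 -> a
  T1 -> b

Fill CYK table bottom-up, restricted to cells inside w[0..1]:
  cell(0,0) a: {T0}  orig:{}
  cell(1,1) a: {T0}  orig:{}
  cell(0,1) aa: {A,B,S}

Original NTs in T[0,1] deriving "aa": ["A", "B", "S"]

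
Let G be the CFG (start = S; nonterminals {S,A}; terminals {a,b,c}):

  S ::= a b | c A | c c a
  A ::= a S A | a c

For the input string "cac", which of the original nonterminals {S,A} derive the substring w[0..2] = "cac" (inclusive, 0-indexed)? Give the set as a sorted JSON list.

CNF form of G:
  S -> T0 T2 | T1 A | T1 X4
  A -> T0 T1 | T0 X3
  T0 -> a
  T1 -> c
  T2 -> b
  X3 -> S A
  X4 -> T1 T0

CYK fill — only the sub-triangle for w[0..2]:
  cell(0,0) c: {T1}  orig:{}
  cell(1,1) a: {T0}  orig:{}
  cell(2,2) c: {T1}  orig:{}
  cell(0,1) ca: {X4}  orig:{}
  cell(1,2) ac: {A}
  cell(0,2) cac: {S}

Original NTs in T[0,2] deriving "cac": ["S"]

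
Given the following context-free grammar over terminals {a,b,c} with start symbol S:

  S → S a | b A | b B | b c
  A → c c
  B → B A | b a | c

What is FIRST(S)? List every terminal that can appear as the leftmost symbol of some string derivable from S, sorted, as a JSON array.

Compute FIRST by fixpoint:
iter 1:
  A via A→c c: +{c}
  B via B→b a: +{b}
  B via B→c: +{c}
  S via S→b A: +{b}
  FIRST[S]={b}  FIRST[A]={c}  FIRST[B]={b,c}
iter 2: (stable)
  FIRST[S]={b}  FIRST[A]={c}  FIRST[B]={b,c}

FIRST(S) = ["b"]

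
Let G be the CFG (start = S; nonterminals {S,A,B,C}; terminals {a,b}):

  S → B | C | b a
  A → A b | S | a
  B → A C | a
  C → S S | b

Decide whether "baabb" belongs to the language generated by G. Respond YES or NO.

Convert to CNF:
  S -> A C | S S | T0 T1 | a | b
  A -> A C | A T0 | S S | T0 T1 | a | b
  B -> A C | a
  C -> S S | b
  T0 -> b
  T1 -> a

Fill CYK table bottom-up:
  T[0,0] 'b' = {A,C,S,T0}  orig:{A,C,S}
  T[1,1] 'a' = {A,B,S,T1}  orig:{A,B,S}
  T[2,2] 'a' = {A,B,S,T1}  orig:{A,B,S}
  T[3,3] 'b' = {A,C,S,T0}  orig:{A,C,S}
  T[4,4] 'b' = {A,C,S,T0}  orig:{A,C,S}
  T[0,1] 'ba' = {A,C,S}
  T[1,2] 'aa' = {A,C,S}
  T[2,3] 'ab' = {A,B,C,S}
  T[3,4] 'bb' = {A,B,C,S}
  T[0,2] 'baa' = {A,B,C,S}
  T[1,3] 'aab' = {A,B,C,S}
  T[2,4] 'abb' = {A,B,C,S}
  T[0,3] 'baab' = {A,B,C,S}
  T[1,4] 'aabb' = {A,B,C,S}
  T[0,4] 'baabb' = {A,B,C,S}

S ∈ T[0,4] ⇒ YES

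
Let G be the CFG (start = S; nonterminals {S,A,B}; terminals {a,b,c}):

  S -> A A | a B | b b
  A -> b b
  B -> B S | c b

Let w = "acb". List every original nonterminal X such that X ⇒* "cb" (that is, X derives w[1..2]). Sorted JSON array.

Convert to CNF:
  S -> A A | T0 T0 | T2 B
  A -> T0 T0
  B -> B S | T1 T0
  T0 -> b
  T1 -> c
  T2 -> a

Fill CYK table bottom-up — only the sub-triangle for w[1..2]:
  T[1,1] 'c' = {T1}  orig:{}
  T[2,2] 'b' = {T0}  orig:{}
  T[1,2] 'cb' = {B}

Original NTs in T[1,2] deriving "cb": ["B"]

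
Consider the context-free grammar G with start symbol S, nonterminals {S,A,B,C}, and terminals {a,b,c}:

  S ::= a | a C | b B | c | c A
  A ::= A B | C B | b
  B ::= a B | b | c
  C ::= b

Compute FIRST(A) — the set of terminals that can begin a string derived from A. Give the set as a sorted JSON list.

Compute FIRST by fixpoint:
round 1:
  A via A→b: +{b}
  B via B→a B: +{a}
  B via B→b: +{b}
  B via B→c: +{c}
  C via C→b: +{b}
  S via S→a: +{a}
  S via S→b B: +{b}
  S via S→c: +{c}
  S: {a,b,c}  A: {b}  B: {a,b,c}  C: {b}
round 2: done
  S: {a,b,c}  A: {b}  B: {a,b,c}  C: {b}

FIRST(A) = ["b"]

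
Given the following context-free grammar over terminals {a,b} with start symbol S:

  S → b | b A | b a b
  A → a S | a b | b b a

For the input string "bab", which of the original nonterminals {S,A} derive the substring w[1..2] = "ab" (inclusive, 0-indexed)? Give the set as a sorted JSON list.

Convert to CNF:
  S -> T1 A | T1 X3 | b
  A -> T0 S | T0 T1 | T1 X2
  T0 -> a
  T1 -> b
  X2 -> T1 T0
  X3 -> T0 T1

CYK fill, restricted to cells inside w[1..2]:
  T[1,1] 'a' = {T0}  orig:{}
  T[2,2] 'b' = {S,T1}  orig:{S}
  T[1,2] 'ab' = {A,X3}  orig:{A}

Original NTs in T[1,2] deriving "ab": ["A"]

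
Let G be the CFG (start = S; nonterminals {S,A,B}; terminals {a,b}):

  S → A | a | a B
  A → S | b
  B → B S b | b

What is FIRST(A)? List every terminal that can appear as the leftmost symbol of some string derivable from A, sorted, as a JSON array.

FIRST iteration:
pass 1:
  A via A→b: +{b}
  B via B→b: +{b}
  S via S→A: +{b}
  S via S→a: +{a}
  S: {a,b}  A: {b}  B: {b}
pass 2:
  A via A→S: +{a}
  S: {a,b}  A: {a,b}  B: {b}
pass 3: — fixpoint
  S: {a,b}  A: {a,b}  B: {b}

FIRST(A) = ["a", "b"]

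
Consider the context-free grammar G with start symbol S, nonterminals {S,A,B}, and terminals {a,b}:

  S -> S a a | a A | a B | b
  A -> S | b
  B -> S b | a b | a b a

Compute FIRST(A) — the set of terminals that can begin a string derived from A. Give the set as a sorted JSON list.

FIRST iteration:
pass 1:
  A via A→b: +{b}
  B via B→a b: +{a}
  S via S→a A: +{a}
  S via S→b: +{b}
  S: {a,b}  A: {b}  B: {a}
pass 2:
  A via A→S: +{a}
  B via B→S b: +{b}
  S: {a,b}  A: {a,b}  B: {a,b}
pass 3: (no change)
  S: {a,b}  A: {a,b}  B: {a,b}

FIRST(A) = ["a", "b"]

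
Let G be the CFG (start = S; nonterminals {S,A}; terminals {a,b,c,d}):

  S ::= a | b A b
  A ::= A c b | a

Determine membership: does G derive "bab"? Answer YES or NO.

CNF form of G:
  S -> T1 X3 | a
  A -> A X2 | a
  T0 -> c
  T1 -> b
  X2 -> T0 T1
  X3 -> A T1

CYK fill:
  cell(0,0) b: {T1}  orig:{}
  cell(1,1) a: {A,S}
  cell(2,2) b: {T1}  orig:{}
  cell(0,1) ba: ∅
  cell(1,2) ab: {X3}  orig:{}
  cell(0,2) bab: {S}

S ∈ T[0,2] ⇒ YES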